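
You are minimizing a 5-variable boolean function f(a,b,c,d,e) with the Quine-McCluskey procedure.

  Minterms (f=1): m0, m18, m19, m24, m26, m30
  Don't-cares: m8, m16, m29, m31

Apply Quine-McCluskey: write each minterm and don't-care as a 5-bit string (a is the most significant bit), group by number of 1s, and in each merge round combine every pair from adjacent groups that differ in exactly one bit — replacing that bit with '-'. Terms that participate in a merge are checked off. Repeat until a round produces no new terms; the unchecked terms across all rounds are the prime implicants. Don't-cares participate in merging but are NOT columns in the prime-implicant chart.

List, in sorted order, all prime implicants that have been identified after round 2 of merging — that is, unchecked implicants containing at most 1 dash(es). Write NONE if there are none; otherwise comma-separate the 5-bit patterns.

[col 0] 00000*, 01000*, 10000*, 10010*, 10011*, 11000*, 11010*, 11101*, 11110*, 11111*
[col 1] -0000*, -1000*, 0-000*, 1-000*, 1-010*, 100-0*, 1001-, 11-10, 110-0*, 111-1, 1111-
[col 2] --000, 1-0-0
Prime implicants: --000, 1-0-0, 1001-, 11-10, 111-1, 1111-

1001-, 11-10, 111-1, 1111-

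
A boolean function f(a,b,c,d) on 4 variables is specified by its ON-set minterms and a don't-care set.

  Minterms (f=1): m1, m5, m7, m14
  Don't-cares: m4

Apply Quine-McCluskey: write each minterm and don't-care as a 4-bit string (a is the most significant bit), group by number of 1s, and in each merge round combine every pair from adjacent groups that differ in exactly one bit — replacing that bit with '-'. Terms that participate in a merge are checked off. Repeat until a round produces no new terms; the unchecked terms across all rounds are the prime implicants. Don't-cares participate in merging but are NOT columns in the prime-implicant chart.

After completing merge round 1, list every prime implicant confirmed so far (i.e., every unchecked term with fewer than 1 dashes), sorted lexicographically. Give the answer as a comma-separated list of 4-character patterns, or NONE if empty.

1110

Round 0: 0001✓ 0100✓ 0101✓ 0111✓ 1110
Round 1: 0-01 01-1 010-
PIs = {0-01, 01-1, 010-, 1110}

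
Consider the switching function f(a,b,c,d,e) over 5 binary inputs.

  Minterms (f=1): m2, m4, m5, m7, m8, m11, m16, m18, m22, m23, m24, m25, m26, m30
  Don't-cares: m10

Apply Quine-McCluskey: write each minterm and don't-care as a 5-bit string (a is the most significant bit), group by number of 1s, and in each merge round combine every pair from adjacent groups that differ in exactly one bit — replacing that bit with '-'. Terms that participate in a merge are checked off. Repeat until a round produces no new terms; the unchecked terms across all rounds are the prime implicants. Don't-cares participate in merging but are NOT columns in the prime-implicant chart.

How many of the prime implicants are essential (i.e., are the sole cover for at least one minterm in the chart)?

7

Round 0: 00010✓ 00100✓ 00101✓ 00111✓ 01000✓ 01010✓ 01011✓ 10000✓ 10010✓ 10110✓ 10111✓ 11000✓ 11001✓ 11010✓ 11110✓
Round 1: -0010✓ -0111 -1000✓ -1010✓ 0-010✓ 001-1 0010- 010-0✓ 0101- 1-000✓ 1-010✓ 1-110✓ 10-10✓ 100-0✓ 1011- 11-10✓ 110-0✓ 1100-
Round 2: --010 -10-0 1--10 1-0-0
PIs = {--010, -0111, -10-0, 001-1, 0010-, 0101-, 1--10, 1-0-0, 1011-, 1100-}
Coverage chart:
  m2: --010 ←essential
  m4: 0010- ←essential
  m5: 001-1,0010-
  m7: -0111,001-1
  m8: -10-0 ←essential
  m11: 0101- ←essential
  m16: 1-0-0 ←essential
  m18: --010,1--10,1-0-0
  m22: 1--10,1011-
  m23: -0111,1011-
  m24: -10-0,1-0-0,1100-
  m25: 1100- ←essential
  m26: --010,-10-0,1--10,1-0-0
  m30: 1--10 ←essential
Essential: --010, -10-0, 0010-, 0101-, 1--10, 1-0-0, 1100-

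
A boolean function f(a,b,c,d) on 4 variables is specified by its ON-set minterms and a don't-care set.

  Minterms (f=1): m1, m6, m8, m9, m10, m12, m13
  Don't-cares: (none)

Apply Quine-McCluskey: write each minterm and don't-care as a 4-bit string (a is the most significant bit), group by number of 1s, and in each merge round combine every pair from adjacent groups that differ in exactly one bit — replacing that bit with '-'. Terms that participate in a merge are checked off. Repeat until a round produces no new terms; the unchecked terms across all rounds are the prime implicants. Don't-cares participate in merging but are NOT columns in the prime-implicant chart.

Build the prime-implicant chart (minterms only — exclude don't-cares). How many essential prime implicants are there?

4

[col 0] 0001*, 0110, 1000*, 1001*, 1010*, 1100*, 1101*
[col 1] -001, 1-00*, 1-01*, 10-0, 100-*, 110-*
[col 2] 1-0-
Prime implicants: -001, 0110, 1-0-, 10-0
PI chart (minterm → PIs covering it):
  1 | -001  (sole → essential)
  6 | 0110  (sole → essential)
  8 | 1-0-,10-0
  9 | -001,1-0-
  10 | 10-0  (sole → essential)
  12 | 1-0-  (sole → essential)
  13 | 1-0-  (sole → essential)
Essential prime implicants: -001, 0110, 1-0-, 10-0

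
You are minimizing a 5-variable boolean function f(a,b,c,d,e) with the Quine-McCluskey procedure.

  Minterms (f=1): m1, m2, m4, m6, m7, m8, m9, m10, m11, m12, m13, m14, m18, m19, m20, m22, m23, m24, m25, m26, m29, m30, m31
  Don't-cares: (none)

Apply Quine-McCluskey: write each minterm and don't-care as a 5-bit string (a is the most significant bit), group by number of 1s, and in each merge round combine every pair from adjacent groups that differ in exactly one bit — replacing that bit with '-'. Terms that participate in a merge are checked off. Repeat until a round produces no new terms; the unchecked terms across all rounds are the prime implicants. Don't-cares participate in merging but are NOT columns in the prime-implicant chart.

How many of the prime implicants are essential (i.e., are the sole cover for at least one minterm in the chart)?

6

size-2^0 implicants → 00001(✓)  00010(✓)  00100(✓)  00110(✓)  00111(✓)  01000(✓)  01001(✓)  01010(✓)  01011(✓)  01100(✓)  01101(✓)  01110(✓)  10010(✓)  10011(✓)  10100(✓)  10110(✓)  10111(✓)  11000(✓)  11001(✓)  11010(✓)  11101(✓)  11110(✓)  11111(✓)
size-2^1 implicants → -0010(✓)  -0100(✓)  -0110(✓)  -0111(✓)  -1000(✓)  -1001(✓)  -1010(✓)  -1101(✓)  -1110(✓)  0-001  0-010(✓)  0-100(✓)  0-110(✓)  00-10(✓)  001-0(✓)  0011-(✓)  01-00(✓)  01-01(✓)  01-10(✓)  010-0(✓)  010-1(✓)  0100-(✓)  0101-(✓)  011-0(✓)  0110-(✓)  1-010(✓)  1-110(✓)  1-111(✓)  10-10(✓)  10-11(✓)  1001-(✓)  101-0(✓)  1011-(✓)  11-01(✓)  11-10(✓)  110-0(✓)  1100-(✓)  111-1  1111-(✓)
size-2^2 implicants → --010(✓)  --110(✓)  -0-10(✓)  -01-0  -011-  -1-01  -1-10(✓)  -10-0  -100-  0--10(✓)  0-1-0  01--0  01-0-  010--  1--10(✓)  1-11-  10-1-
size-2^3 implicants → ---10
Unchecked terms (primes): ---10, -01-0, -011-, -1-01, -10-0, -100-, 0-001, 0-1-0, 01--0, 01-0-, 010--, 1-11-, 10-1-, 111-1
Minterm coverage:
  m1 ⊆ 0-001 [E]
  m2 ⊆ ---10 [E]
  m4 ⊆ -01-0,0-1-0
  m6 ⊆ ---10,-01-0,-011-,0-1-0
  m7 ⊆ -011- [E]
  m8 ⊆ -10-0,-100-,01--0,01-0-,010--
  m9 ⊆ -1-01,-100-,0-001,01-0-,010--
  m10 ⊆ ---10,-10-0,01--0,010--
  m11 ⊆ 010-- [E]
  m12 ⊆ 0-1-0,01--0,01-0-
  m13 ⊆ -1-01,01-0-
  m14 ⊆ ---10,0-1-0,01--0
  m18 ⊆ ---10,10-1-
  m19 ⊆ 10-1- [E]
  m20 ⊆ -01-0 [E]
  m22 ⊆ ---10,-01-0,-011-,1-11-,10-1-
  m23 ⊆ -011-,1-11-,10-1-
  m24 ⊆ -10-0,-100-
  m25 ⊆ -1-01,-100-
  m26 ⊆ ---10,-10-0
  m29 ⊆ -1-01,111-1
  m30 ⊆ ---10,1-11-
  m31 ⊆ 1-11-,111-1
E = {---10, -01-0, -011-, 0-001, 010--, 10-1-}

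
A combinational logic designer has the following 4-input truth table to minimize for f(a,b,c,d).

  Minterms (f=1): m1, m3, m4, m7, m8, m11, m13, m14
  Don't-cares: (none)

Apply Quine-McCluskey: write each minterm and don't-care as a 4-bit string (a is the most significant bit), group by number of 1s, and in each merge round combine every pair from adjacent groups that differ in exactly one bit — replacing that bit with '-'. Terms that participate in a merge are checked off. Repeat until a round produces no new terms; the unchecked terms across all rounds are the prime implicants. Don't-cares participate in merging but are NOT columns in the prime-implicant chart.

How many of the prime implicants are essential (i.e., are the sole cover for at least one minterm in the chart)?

7

[col 0] 0001*, 0011*, 0100, 0111*, 1000, 1011*, 1101, 1110
[col 1] -011, 0-11, 00-1
Prime implicants: -011, 0-11, 00-1, 0100, 1000, 1101, 1110
PI chart (minterm → PIs covering it):
  1 | 00-1  (sole → essential)
  3 | -011,0-11,00-1
  4 | 0100  (sole → essential)
  7 | 0-11  (sole → essential)
  8 | 1000  (sole → essential)
  11 | -011  (sole → essential)
  13 | 1101  (sole → essential)
  14 | 1110  (sole → essential)
Essential prime implicants: -011, 0-11, 00-1, 0100, 1000, 1101, 1110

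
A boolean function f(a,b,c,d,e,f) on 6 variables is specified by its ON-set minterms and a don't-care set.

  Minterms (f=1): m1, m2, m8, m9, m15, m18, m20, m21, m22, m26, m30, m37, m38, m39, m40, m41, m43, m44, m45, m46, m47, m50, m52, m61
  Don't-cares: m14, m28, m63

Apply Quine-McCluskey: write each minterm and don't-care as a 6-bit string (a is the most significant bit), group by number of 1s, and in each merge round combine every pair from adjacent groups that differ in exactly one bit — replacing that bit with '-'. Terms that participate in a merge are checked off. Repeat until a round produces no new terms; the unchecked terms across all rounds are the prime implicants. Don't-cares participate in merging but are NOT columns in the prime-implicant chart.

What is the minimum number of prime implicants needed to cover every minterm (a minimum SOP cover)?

[col 0] 000001*, 000010*, 001000*, 001001*, 001110*, 001111*, 010010*, 010100*, 010101*, 010110*, 011010*, 011100*, 011110*, 100101*, 100110*, 100111*, 101000*, 101001*, 101011*, 101100*, 101101*, 101110*, 101111*, 110010*, 110100*, 111101*, 111111*
[col 1] -01000*, -01001*, -01110*, -01111*, -10010, -10100, 0-0010, 0-1110, 00-001, 00100-*, 00111-*, 01-010*, 01-100*, 01-110*, 010-10*, 0101-0*, 01010-, 011-10*, 0111-0*, 1-1101*, 1-1111*, 10-101*, 10-110*, 10-111*, 1001-1*, 10011-*, 101-00*, 101-01*, 101-11*, 1010-1*, 10100-*, 1011-0*, 1011-1*, 10110-*, 10111-*, 1111-1*
[col 2] -0100-, -0111-, 01--10, 01-1-0, 1-11-1, 10-1-1, 10-11-, 101--1, 101-0-, 1011--
Prime implicants: -0100-, -0111-, -10010, -10100, 0-0010, 0-1110, 00-001, 01--10, 01-1-0, 01010-, 1-11-1, 10-1-1, 10-11-, 101--1, 101-0-, 1011--
PI chart (minterm → PIs covering it):
  1 | 00-001  (sole → essential)
  2 | 0-0010  (sole → essential)
  8 | -0100-  (sole → essential)
  9 | -0100-,00-001
  15 | -0111-  (sole → essential)
  18 | -10010,0-0010,01--10
  20 | -10100,01-1-0,01010-
  21 | 01010-  (sole → essential)
  22 | 01--10,01-1-0
  26 | 01--10  (sole → essential)
  30 | 0-1110,01--10,01-1-0
  37 | 10-1-1  (sole → essential)
  38 | 10-11-  (sole → essential)
  39 | 10-1-1,10-11-
  40 | -0100-,101-0-
  41 | -0100-,101--1,101-0-
  43 | 101--1  (sole → essential)
  44 | 101-0-,1011--
  45 | 1-11-1,10-1-1,101--1,101-0-,1011--
  46 | -0111-,10-11-,1011--
  47 | -0111-,1-11-1,10-1-1,10-11-,101--1,1011--
  50 | -10010  (sole → essential)
  52 | -10100  (sole → essential)
  61 | 1-11-1  (sole → essential)
Essential prime implicants: -0100-, -0111-, -10010, -10100, 0-0010, 00-001, 01--10, 01010-, 1-11-1, 10-1-1, 10-11-, 101--1
Petrick residual → 101-0-
Minimum SOP uses 13 PIs: b'cd'e' + b'cde + bc'd'ef' + bc'de'f' + a'c'd'ef' + a'b'd'e'f + a'bef' + a'bc'de' + acdf + ab'df + ab'de + ab'cf + ab'ce'

13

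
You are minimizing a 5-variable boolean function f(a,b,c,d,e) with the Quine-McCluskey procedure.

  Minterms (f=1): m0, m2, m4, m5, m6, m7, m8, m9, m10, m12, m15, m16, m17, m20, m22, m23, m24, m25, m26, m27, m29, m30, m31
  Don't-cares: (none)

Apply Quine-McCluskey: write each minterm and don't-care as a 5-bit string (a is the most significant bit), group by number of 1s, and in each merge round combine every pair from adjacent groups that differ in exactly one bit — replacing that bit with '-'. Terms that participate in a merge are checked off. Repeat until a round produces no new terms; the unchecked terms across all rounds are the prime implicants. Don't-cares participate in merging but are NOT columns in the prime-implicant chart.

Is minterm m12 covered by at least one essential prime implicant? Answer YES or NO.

Round 0: 00000✓ 00010✓ 00100✓ 00101✓ 00110✓ 00111✓ 01000✓ 01001✓ 01010✓ 01100✓ 01111✓ 10000✓ 10001✓ 10100✓ 10110✓ 10111✓ 11000✓ 11001✓ 11010✓ 11011✓ 11101✓ 11110✓ 11111✓
Round 1: -0000✓ -0100✓ -0110✓ -0111✓ -1000✓ -1001✓ -1010✓ -1111✓ 0-000✓ 0-010✓ 0-100✓ 0-111✓ 00-00✓ 00-10✓ 000-0✓ 001-0✓ 001-1✓ 0010-✓ 0011-✓ 01-00✓ 010-0✓ 0100-✓ 1-000✓ 1-001✓ 1-110✓ 1-111✓ 10-00✓ 1000-✓ 101-0✓ 1011-✓ 11-01✓ 11-10✓ 11-11✓ 110-0✓ 110-1✓ 1100-✓ 1101-✓ 111-1✓ 1111-✓
Round 2: --000 --111 -0-00 -01-0 -011- -10-0 -100- 0--00 0-0-0 00--0 001-- 1-00- 1-11- 11--1 11-1- 110--
PIs = {--000, --111, -0-00, -01-0, -011-, -10-0, -100-, 0--00, 0-0-0, 00--0, 001--, 1-00-, 1-11-, 11--1, 11-1-, 110--}
Coverage chart:
  m0: --000,-0-00,0--00,0-0-0,00--0
  m2: 0-0-0,00--0
  m4: -0-00,-01-0,0--00,00--0,001--
  m5: 001-- ←essential
  m6: -01-0,-011-,00--0,001--
  m7: --111,-011-,001--
  m8: --000,-10-0,-100-,0--00,0-0-0
  m9: -100- ←essential
  m10: -10-0,0-0-0
  m12: 0--00 ←essential
  m15: --111 ←essential
  m16: --000,-0-00,1-00-
  m17: 1-00- ←essential
  m20: -0-00,-01-0
  m22: -01-0,-011-,1-11-
  m23: --111,-011-,1-11-
  m24: --000,-10-0,-100-,1-00-,110--
  m25: -100-,1-00-,11--1,110--
  m26: -10-0,11-1-,110--
  m27: 11--1,11-1-,110--
  m29: 11--1 ←essential
  m30: 1-11-,11-1-
  m31: --111,1-11-,11--1,11-1-
Essential: --111, -100-, 0--00, 001--, 1-00-, 11--1

YES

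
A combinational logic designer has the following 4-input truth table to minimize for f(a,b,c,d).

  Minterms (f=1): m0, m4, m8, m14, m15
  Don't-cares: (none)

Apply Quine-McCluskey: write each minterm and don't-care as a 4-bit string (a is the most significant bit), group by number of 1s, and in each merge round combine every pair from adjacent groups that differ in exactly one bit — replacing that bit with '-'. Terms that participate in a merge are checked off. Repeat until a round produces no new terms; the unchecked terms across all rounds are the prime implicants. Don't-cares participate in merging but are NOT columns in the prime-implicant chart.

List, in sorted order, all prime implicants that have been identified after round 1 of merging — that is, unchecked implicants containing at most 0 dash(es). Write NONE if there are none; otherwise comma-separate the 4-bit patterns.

NONE

Round 0: 0000✓ 0100✓ 1000✓ 1110✓ 1111✓
Round 1: -000 0-00 111-
PIs = {-000, 0-00, 111-}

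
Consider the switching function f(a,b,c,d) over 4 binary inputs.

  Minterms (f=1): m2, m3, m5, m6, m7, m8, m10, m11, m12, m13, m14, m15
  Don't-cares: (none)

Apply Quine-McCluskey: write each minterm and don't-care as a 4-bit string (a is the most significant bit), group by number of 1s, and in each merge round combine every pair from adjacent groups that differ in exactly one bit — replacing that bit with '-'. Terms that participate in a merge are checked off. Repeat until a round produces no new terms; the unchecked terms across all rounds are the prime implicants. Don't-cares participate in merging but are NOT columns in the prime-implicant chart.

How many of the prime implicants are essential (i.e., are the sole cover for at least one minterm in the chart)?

3

[col 0] 0010*, 0011*, 0101*, 0110*, 0111*, 1000*, 1010*, 1011*, 1100*, 1101*, 1110*, 1111*
[col 1] -010*, -011*, -101*, -110*, -111*, 0-10*, 0-11*, 001-*, 01-1*, 011-*, 1-00*, 1-10*, 1-11*, 10-0*, 101-*, 11-0*, 11-1*, 110-*, 111-*
[col 2] --10*, --11*, -01-*, -1-1, -11-*, 0-1-*, 1--0, 1-1-*, 11--
[col 3] --1-
Prime implicants: --1-, -1-1, 1--0, 11--
PI chart (minterm → PIs covering it):
  2 | --1-  (sole → essential)
  3 | --1-  (sole → essential)
  5 | -1-1  (sole → essential)
  6 | --1-  (sole → essential)
  7 | --1-,-1-1
  8 | 1--0  (sole → essential)
  10 | --1-,1--0
  11 | --1-  (sole → essential)
  12 | 1--0,11--
  13 | -1-1,11--
  14 | --1-,1--0,11--
  15 | --1-,-1-1,11--
Essential prime implicants: --1-, -1-1, 1--0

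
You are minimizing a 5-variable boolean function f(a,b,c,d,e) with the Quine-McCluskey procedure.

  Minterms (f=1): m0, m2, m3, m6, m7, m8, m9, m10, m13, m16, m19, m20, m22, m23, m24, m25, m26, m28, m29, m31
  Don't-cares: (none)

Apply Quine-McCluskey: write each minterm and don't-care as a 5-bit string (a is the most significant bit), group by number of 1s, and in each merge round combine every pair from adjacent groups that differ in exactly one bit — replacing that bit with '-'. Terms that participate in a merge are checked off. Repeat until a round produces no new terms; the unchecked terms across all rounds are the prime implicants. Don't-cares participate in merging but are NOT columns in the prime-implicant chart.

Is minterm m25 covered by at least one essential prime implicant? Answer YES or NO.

YES

size-2^0 implicants → 00000(✓)  00010(✓)  00011(✓)  00110(✓)  00111(✓)  01000(✓)  01001(✓)  01010(✓)  01101(✓)  10000(✓)  10011(✓)  10100(✓)  10110(✓)  10111(✓)  11000(✓)  11001(✓)  11010(✓)  11100(✓)  11101(✓)  11111(✓)
size-2^1 implicants → -0000(✓)  -0011(✓)  -0110(✓)  -0111(✓)  -1000(✓)  -1001(✓)  -1010(✓)  -1101(✓)  0-000(✓)  0-010(✓)  00-10(✓)  00-11(✓)  000-0(✓)  0001-(✓)  0011-(✓)  01-01(✓)  010-0(✓)  0100-(✓)  1-000(✓)  1-100(✓)  1-111  10-00(✓)  10-11(✓)  101-0  1011-(✓)  11-00(✓)  11-01(✓)  110-0(✓)  1100-(✓)  111-1  1110-(✓)
size-2^2 implicants → --000  -0-11  -011-  -1-01  -10-0  -100-  0-0-0  00-1-  1--00  11-0-
Unchecked terms (primes): --000, -0-11, -011-, -1-01, -10-0, -100-, 0-0-0, 00-1-, 1--00, 1-111, 101-0, 11-0-, 111-1
Minterm coverage:
  m0 ⊆ --000,0-0-0
  m2 ⊆ 0-0-0,00-1-
  m3 ⊆ -0-11,00-1-
  m6 ⊆ -011-,00-1-
  m7 ⊆ -0-11,-011-,00-1-
  m8 ⊆ --000,-10-0,-100-,0-0-0
  m9 ⊆ -1-01,-100-
  m10 ⊆ -10-0,0-0-0
  m13 ⊆ -1-01 [E]
  m16 ⊆ --000,1--00
  m19 ⊆ -0-11 [E]
  m20 ⊆ 1--00,101-0
  m22 ⊆ -011-,101-0
  m23 ⊆ -0-11,-011-,1-111
  m24 ⊆ --000,-10-0,-100-,1--00,11-0-
  m25 ⊆ -1-01,-100-,11-0-
  m26 ⊆ -10-0 [E]
  m28 ⊆ 1--00,11-0-
  m29 ⊆ -1-01,11-0-,111-1
  m31 ⊆ 1-111,111-1
E = {-0-11, -1-01, -10-0}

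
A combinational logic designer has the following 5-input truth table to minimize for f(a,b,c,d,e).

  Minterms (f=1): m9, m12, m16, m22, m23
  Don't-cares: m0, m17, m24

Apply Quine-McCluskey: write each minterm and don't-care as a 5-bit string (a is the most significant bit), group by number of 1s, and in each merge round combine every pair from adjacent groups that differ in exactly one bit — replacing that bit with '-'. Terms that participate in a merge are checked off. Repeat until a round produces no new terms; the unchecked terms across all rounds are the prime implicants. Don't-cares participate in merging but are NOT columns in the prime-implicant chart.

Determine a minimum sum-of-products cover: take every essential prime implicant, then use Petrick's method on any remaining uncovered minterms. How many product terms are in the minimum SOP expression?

[col 0] 00000*, 01001, 01100, 10000*, 10001*, 10110*, 10111*, 11000*
[col 1] -0000, 1-000, 1000-, 1011-
Prime implicants: -0000, 01001, 01100, 1-000, 1000-, 1011-
PI chart (minterm → PIs covering it):
  9 | 01001  (sole → essential)
  12 | 01100  (sole → essential)
  16 | -0000,1-000,1000-
  22 | 1011-  (sole → essential)
  23 | 1011-  (sole → essential)
Essential prime implicants: 01001, 01100, 1011-
Petrick residual → -0000
Minimum SOP uses 4 PIs: b'c'd'e' + a'bc'd'e + a'bcd'e' + ab'cd

4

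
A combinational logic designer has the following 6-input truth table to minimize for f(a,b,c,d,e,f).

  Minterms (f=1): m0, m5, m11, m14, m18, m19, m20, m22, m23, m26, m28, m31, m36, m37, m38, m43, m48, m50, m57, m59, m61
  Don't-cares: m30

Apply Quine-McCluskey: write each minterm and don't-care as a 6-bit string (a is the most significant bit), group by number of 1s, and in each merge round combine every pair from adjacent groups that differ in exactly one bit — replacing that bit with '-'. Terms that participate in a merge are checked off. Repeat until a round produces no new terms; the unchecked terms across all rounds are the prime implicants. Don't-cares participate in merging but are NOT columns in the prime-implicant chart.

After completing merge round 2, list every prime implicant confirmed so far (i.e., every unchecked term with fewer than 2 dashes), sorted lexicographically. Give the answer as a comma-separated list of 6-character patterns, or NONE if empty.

-00101, -01011, -10010, 0-1110, 000000, 1-1011, 1001-0, 10010-, 1100-0, 111-01, 1110-1

[col 0] 000000, 000101*, 001011*, 001110*, 010010*, 010011*, 010100*, 010110*, 010111*, 011010*, 011100*, 011110*, 011111*, 100100*, 100101*, 100110*, 101011*, 110000*, 110010*, 111001*, 111011*, 111101*
[col 1] -00101, -01011, -10010, 0-1110, 01-010*, 01-100*, 01-110*, 01-111*, 010-10*, 010-11*, 01001-*, 0101-0*, 01011-*, 011-10*, 0111-0*, 01111-*, 1-1011, 1001-0, 10010-, 1100-0, 111-01, 1110-1
[col 2] 01--10, 01-1-0, 01-11-, 010-1-
Prime implicants: -00101, -01011, -10010, 0-1110, 000000, 01--10, 01-1-0, 01-11-, 010-1-, 1-1011, 1001-0, 10010-, 1100-0, 111-01, 1110-1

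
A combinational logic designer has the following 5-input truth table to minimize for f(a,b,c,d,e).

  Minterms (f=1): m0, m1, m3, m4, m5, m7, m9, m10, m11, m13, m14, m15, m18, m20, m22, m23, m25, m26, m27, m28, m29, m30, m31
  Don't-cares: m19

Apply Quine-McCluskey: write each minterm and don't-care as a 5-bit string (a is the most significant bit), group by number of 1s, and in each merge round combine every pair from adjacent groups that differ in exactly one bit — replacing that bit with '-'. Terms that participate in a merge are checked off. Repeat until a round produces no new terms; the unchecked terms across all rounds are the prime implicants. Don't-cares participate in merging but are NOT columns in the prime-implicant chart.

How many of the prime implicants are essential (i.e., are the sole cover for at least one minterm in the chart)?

4

size-2^0 implicants → 00000(✓)  00001(✓)  00011(✓)  00100(✓)  00101(✓)  00111(✓)  01001(✓)  01010(✓)  01011(✓)  01101(✓)  01110(✓)  01111(✓)  10010(✓)  10011(✓)  10100(✓)  10110(✓)  10111(✓)  11001(✓)  11010(✓)  11011(✓)  11100(✓)  11101(✓)  11110(✓)  11111(✓)
size-2^1 implicants → -0011(✓)  -0100  -0111(✓)  -1001(✓)  -1010(✓)  -1011(✓)  -1101(✓)  -1110(✓)  -1111(✓)  0-001(✓)  0-011(✓)  0-101(✓)  0-111(✓)  00-00(✓)  00-01(✓)  00-11(✓)  000-1(✓)  0000-(✓)  001-1(✓)  0010-(✓)  01-01(✓)  01-10(✓)  01-11(✓)  010-1(✓)  0101-(✓)  011-1(✓)  0111-(✓)  1-010(✓)  1-011(✓)  1-100(✓)  1-110(✓)  1-111(✓)  10-10(✓)  10-11(✓)  1001-(✓)  101-0(✓)  1011-(✓)  11-01(✓)  11-10(✓)  11-11(✓)  110-1(✓)  1101-(✓)  111-0(✓)  111-1(✓)  1110-(✓)  1111-(✓)
size-2^2 implicants → --011(✓)  --111(✓)  -0-11(✓)  -1-01(✓)  -1-10(✓)  -1-11(✓)  -10-1(✓)  -101-(✓)  -11-1(✓)  -111-(✓)  0--01(✓)  0--11(✓)  0-0-1(✓)  0-1-1(✓)  00--1(✓)  00-0-  01--1(✓)  01-1-(✓)  1--10(✓)  1--11(✓)  1-01-(✓)  1-1-0  1-11-(✓)  10-1-(✓)  11--1(✓)  11-1-(✓)  111--
size-2^3 implicants → ---11  -1--1  -1-1-  0---1  1--1-
Unchecked terms (primes): ---11, -0100, -1--1, -1-1-, 0---1, 00-0-, 1--1-, 1-1-0, 111--
Minterm coverage:
  m0 ⊆ 00-0- [E]
  m1 ⊆ 0---1,00-0-
  m3 ⊆ ---11,0---1
  m4 ⊆ -0100,00-0-
  m5 ⊆ 0---1,00-0-
  m7 ⊆ ---11,0---1
  m9 ⊆ -1--1,0---1
  m10 ⊆ -1-1- [E]
  m11 ⊆ ---11,-1--1,-1-1-,0---1
  m13 ⊆ -1--1,0---1
  m14 ⊆ -1-1- [E]
  m15 ⊆ ---11,-1--1,-1-1-,0---1
  m18 ⊆ 1--1- [E]
  m20 ⊆ -0100,1-1-0
  m22 ⊆ 1--1-,1-1-0
  m23 ⊆ ---11,1--1-
  m25 ⊆ -1--1 [E]
  m26 ⊆ -1-1-,1--1-
  m27 ⊆ ---11,-1--1,-1-1-,1--1-
  m28 ⊆ 1-1-0,111--
  m29 ⊆ -1--1,111--
  m30 ⊆ -1-1-,1--1-,1-1-0,111--
  m31 ⊆ ---11,-1--1,-1-1-,1--1-,111--
E = {-1--1, -1-1-, 00-0-, 1--1-}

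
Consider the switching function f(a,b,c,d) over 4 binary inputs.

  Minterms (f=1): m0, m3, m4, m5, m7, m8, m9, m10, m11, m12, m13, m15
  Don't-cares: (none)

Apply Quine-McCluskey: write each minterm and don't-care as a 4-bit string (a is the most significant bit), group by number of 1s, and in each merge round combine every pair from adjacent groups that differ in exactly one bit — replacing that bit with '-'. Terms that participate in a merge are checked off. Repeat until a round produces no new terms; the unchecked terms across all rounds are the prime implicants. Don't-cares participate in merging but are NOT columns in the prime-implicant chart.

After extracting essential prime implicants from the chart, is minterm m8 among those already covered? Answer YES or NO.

YES

[col 0] 0000*, 0011*, 0100*, 0101*, 0111*, 1000*, 1001*, 1010*, 1011*, 1100*, 1101*, 1111*
[col 1] -000*, -011*, -100*, -101*, -111*, 0-00*, 0-11*, 01-1*, 010-*, 1-00*, 1-01*, 1-11*, 10-0*, 10-1*, 100-*, 101-*, 11-1*, 110-*
[col 2] --00, --11, -1-1, -10-, 1--1, 1-0-, 10--
Prime implicants: --00, --11, -1-1, -10-, 1--1, 1-0-, 10--
PI chart (minterm → PIs covering it):
  0 | --00  (sole → essential)
  3 | --11  (sole → essential)
  4 | --00,-10-
  5 | -1-1,-10-
  7 | --11,-1-1
  8 | --00,1-0-,10--
  9 | 1--1,1-0-,10--
  10 | 10--  (sole → essential)
  11 | --11,1--1,10--
  12 | --00,-10-,1-0-
  13 | -1-1,-10-,1--1,1-0-
  15 | --11,-1-1,1--1
Essential prime implicants: --00, --11, 10--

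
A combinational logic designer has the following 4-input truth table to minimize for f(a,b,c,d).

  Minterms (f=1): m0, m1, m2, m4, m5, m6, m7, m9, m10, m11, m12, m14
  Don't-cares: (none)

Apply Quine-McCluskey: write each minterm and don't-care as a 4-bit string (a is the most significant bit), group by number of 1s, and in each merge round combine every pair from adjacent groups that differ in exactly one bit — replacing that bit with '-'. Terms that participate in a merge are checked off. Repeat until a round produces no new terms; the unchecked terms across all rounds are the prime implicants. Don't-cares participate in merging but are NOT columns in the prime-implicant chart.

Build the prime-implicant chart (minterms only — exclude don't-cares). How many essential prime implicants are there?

2

[col 0] 0000*, 0001*, 0010*, 0100*, 0101*, 0110*, 0111*, 1001*, 1010*, 1011*, 1100*, 1110*
[col 1] -001, -010*, -100*, -110*, 0-00*, 0-01*, 0-10*, 00-0*, 000-*, 01-0*, 01-1*, 010-*, 011-*, 1-10*, 10-1, 101-, 11-0*
[col 2] --10, -1-0, 0--0, 0-0-, 01--
Prime implicants: --10, -001, -1-0, 0--0, 0-0-, 01--, 10-1, 101-
PI chart (minterm → PIs covering it):
  0 | 0--0,0-0-
  1 | -001,0-0-
  2 | --10,0--0
  4 | -1-0,0--0,0-0-,01--
  5 | 0-0-,01--
  6 | --10,-1-0,0--0,01--
  7 | 01--  (sole → essential)
  9 | -001,10-1
  10 | --10,101-
  11 | 10-1,101-
  12 | -1-0  (sole → essential)
  14 | --10,-1-0
Essential prime implicants: -1-0, 01--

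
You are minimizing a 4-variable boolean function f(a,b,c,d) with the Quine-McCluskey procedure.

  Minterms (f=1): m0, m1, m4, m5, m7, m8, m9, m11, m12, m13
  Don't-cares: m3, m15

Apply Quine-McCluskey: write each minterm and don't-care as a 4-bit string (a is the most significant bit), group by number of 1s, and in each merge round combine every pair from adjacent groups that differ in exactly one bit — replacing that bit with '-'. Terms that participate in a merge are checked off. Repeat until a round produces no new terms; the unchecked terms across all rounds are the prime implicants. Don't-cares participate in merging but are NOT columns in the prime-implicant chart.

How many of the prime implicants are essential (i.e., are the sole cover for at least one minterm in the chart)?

Round 0: 0000✓ 0001✓ 0011✓ 0100✓ 0101✓ 0111✓ 1000✓ 1001✓ 1011✓ 1100✓ 1101✓ 1111✓
Round 1: -000✓ -001✓ -011✓ -100✓ -101✓ -111✓ 0-00✓ 0-01✓ 0-11✓ 00-1✓ 000-✓ 01-1✓ 010-✓ 1-00✓ 1-01✓ 1-11✓ 10-1✓ 100-✓ 11-1✓ 110-✓
Round 2: --00✓ --01✓ --11✓ -0-1✓ -00-✓ -1-1✓ -10-✓ 0--1✓ 0-0-✓ 1--1✓ 1-0-✓
Round 3: ---1 --0-
PIs = {---1, --0-}
Coverage chart:
  m0: --0- ←essential
  m1: ---1,--0-
  m4: --0- ←essential
  m5: ---1,--0-
  m7: ---1 ←essential
  m8: --0- ←essential
  m9: ---1,--0-
  m11: ---1 ←essential
  m12: --0- ←essential
  m13: ---1,--0-
Essential: ---1, --0-

2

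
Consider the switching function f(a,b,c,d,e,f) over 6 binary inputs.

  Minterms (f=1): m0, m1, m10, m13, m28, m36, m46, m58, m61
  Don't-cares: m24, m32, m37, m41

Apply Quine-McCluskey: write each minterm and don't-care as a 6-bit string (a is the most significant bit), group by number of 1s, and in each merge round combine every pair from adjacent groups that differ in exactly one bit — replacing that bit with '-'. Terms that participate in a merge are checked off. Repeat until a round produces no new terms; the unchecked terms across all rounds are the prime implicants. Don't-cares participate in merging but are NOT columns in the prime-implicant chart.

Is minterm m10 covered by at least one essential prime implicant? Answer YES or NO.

Round 0: 000000✓ 000001✓ 001010 001101 011000✓ 011100✓ 100000✓ 100100✓ 100101✓ 101001 101110 111010 111101
Round 1: -00000 00000- 011-00 100-00 10010-
PIs = {-00000, 00000-, 001010, 001101, 011-00, 100-00, 10010-, 101001, 101110, 111010, 111101}
Coverage chart:
  m0: -00000,00000-
  m1: 00000- ←essential
  m10: 001010 ←essential
  m13: 001101 ←essential
  m28: 011-00 ←essential
  m36: 100-00,10010-
  m46: 101110 ←essential
  m58: 111010 ←essential
  m61: 111101 ←essential
Essential: 00000-, 001010, 001101, 011-00, 101110, 111010, 111101

YES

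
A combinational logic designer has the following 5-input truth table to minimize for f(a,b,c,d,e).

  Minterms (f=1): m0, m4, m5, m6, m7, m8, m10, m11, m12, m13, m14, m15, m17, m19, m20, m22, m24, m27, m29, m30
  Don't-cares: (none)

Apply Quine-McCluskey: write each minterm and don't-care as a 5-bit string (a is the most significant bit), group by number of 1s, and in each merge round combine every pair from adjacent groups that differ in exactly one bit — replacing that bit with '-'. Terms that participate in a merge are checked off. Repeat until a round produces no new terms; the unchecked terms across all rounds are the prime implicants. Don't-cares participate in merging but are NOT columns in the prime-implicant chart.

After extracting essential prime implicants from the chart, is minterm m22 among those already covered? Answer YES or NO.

YES

size-2^0 implicants → 00000(✓)  00100(✓)  00101(✓)  00110(✓)  00111(✓)  01000(✓)  01010(✓)  01011(✓)  01100(✓)  01101(✓)  01110(✓)  01111(✓)  10001(✓)  10011(✓)  10100(✓)  10110(✓)  11000(✓)  11011(✓)  11101(✓)  11110(✓)
size-2^1 implicants → -0100(✓)  -0110(✓)  -1000  -1011  -1101  -1110(✓)  0-000(✓)  0-100(✓)  0-101(✓)  0-110(✓)  0-111(✓)  00-00(✓)  001-0(✓)  001-1(✓)  0010-(✓)  0011-(✓)  01-00(✓)  01-10(✓)  01-11(✓)  010-0(✓)  0101-(✓)  011-0(✓)  011-1(✓)  0110-(✓)  0111-(✓)  1-011  1-110(✓)  100-1  101-0(✓)
size-2^2 implicants → --110  -01-0  0--00  0-1-0(✓)  0-1-1(✓)  0-10-(✓)  0-11-(✓)  001--(✓)  01--0  01-1-  011--(✓)
size-2^3 implicants → 0-1--
Unchecked terms (primes): --110, -01-0, -1000, -1011, -1101, 0--00, 0-1--, 01--0, 01-1-, 1-011, 100-1
Minterm coverage:
  m0 ⊆ 0--00 [E]
  m4 ⊆ -01-0,0--00,0-1--
  m5 ⊆ 0-1-- [E]
  m6 ⊆ --110,-01-0,0-1--
  m7 ⊆ 0-1-- [E]
  m8 ⊆ -1000,0--00,01--0
  m10 ⊆ 01--0,01-1-
  m11 ⊆ -1011,01-1-
  m12 ⊆ 0--00,0-1--,01--0
  m13 ⊆ -1101,0-1--
  m14 ⊆ --110,0-1--,01--0,01-1-
  m15 ⊆ 0-1--,01-1-
  m17 ⊆ 100-1 [E]
  m19 ⊆ 1-011,100-1
  m20 ⊆ -01-0 [E]
  m22 ⊆ --110,-01-0
  m24 ⊆ -1000 [E]
  m27 ⊆ -1011,1-011
  m29 ⊆ -1101 [E]
  m30 ⊆ --110 [E]
E = {--110, -01-0, -1000, -1101, 0--00, 0-1--, 100-1}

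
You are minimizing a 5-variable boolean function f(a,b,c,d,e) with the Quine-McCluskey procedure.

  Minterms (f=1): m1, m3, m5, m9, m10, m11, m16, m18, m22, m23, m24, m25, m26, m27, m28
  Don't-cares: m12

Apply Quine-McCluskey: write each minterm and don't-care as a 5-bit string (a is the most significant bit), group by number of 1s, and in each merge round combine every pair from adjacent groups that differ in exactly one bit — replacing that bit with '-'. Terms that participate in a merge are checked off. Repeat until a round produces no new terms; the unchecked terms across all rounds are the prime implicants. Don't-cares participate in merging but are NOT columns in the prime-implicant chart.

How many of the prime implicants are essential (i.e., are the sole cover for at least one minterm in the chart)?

[col 0] 00001*, 00011*, 00101*, 01001*, 01010*, 01011*, 01100*, 10000*, 10010*, 10110*, 10111*, 11000*, 11001*, 11010*, 11011*, 11100*
[col 1] -1001*, -1010*, -1011*, -1100, 0-001*, 0-011*, 00-01, 000-1*, 010-1*, 0101-*, 1-000*, 1-010*, 10-10, 100-0*, 1011-, 11-00, 110-0*, 110-1*, 1100-*, 1101-*
[col 2] -10-1, -101-, 0-0-1, 1-0-0, 110--
Prime implicants: -10-1, -101-, -1100, 0-0-1, 00-01, 1-0-0, 10-10, 1011-, 11-00, 110--
PI chart (minterm → PIs covering it):
  1 | 0-0-1,00-01
  3 | 0-0-1  (sole → essential)
  5 | 00-01  (sole → essential)
  9 | -10-1,0-0-1
  10 | -101-  (sole → essential)
  11 | -10-1,-101-,0-0-1
  16 | 1-0-0  (sole → essential)
  18 | 1-0-0,10-10
  22 | 10-10,1011-
  23 | 1011-  (sole → essential)
  24 | 1-0-0,11-00,110--
  25 | -10-1,110--
  26 | -101-,1-0-0,110--
  27 | -10-1,-101-,110--
  28 | -1100,11-00
Essential prime implicants: -101-, 0-0-1, 00-01, 1-0-0, 1011-

5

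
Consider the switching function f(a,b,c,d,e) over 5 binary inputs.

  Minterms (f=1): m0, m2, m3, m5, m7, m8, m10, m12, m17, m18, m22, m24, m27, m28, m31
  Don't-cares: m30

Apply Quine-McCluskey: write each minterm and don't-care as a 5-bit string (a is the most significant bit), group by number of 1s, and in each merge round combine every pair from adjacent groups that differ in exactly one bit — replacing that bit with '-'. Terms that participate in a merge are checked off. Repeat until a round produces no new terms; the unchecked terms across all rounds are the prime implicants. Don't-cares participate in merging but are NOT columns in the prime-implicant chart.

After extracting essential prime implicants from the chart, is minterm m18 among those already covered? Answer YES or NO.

[col 0] 00000*, 00010*, 00011*, 00101*, 00111*, 01000*, 01010*, 01100*, 10001, 10010*, 10110*, 11000*, 11011*, 11100*, 11110*, 11111*
[col 1] -0010, -1000*, -1100*, 0-000*, 0-010*, 00-11, 000-0*, 0001-, 001-1, 01-00*, 010-0*, 1-110, 10-10, 11-00*, 11-11, 111-0, 1111-
[col 2] -1-00, 0-0-0
Prime implicants: -0010, -1-00, 0-0-0, 00-11, 0001-, 001-1, 1-110, 10-10, 10001, 11-11, 111-0, 1111-
PI chart (minterm → PIs covering it):
  0 | 0-0-0  (sole → essential)
  2 | -0010,0-0-0,0001-
  3 | 00-11,0001-
  5 | 001-1  (sole → essential)
  7 | 00-11,001-1
  8 | -1-00,0-0-0
  10 | 0-0-0  (sole → essential)
  12 | -1-00  (sole → essential)
  17 | 10001  (sole → essential)
  18 | -0010,10-10
  22 | 1-110,10-10
  24 | -1-00  (sole → essential)
  27 | 11-11  (sole → essential)
  28 | -1-00,111-0
  31 | 11-11,1111-
Essential prime implicants: -1-00, 0-0-0, 001-1, 10001, 11-11

NO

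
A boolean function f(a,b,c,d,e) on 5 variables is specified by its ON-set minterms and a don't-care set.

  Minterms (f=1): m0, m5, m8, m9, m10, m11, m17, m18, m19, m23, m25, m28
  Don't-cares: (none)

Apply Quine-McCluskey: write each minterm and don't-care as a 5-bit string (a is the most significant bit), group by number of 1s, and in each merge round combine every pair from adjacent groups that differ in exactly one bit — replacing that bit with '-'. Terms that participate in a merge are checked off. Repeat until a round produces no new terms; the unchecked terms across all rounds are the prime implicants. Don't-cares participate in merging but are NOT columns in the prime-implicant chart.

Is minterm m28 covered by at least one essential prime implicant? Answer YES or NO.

YES

[col 0] 00000*, 00101, 01000*, 01001*, 01010*, 01011*, 10001*, 10010*, 10011*, 10111*, 11001*, 11100
[col 1] -1001, 0-000, 010-0*, 010-1*, 0100-*, 0101-*, 1-001, 10-11, 100-1, 1001-
[col 2] 010--
Prime implicants: -1001, 0-000, 00101, 010--, 1-001, 10-11, 100-1, 1001-, 11100
PI chart (minterm → PIs covering it):
  0 | 0-000  (sole → essential)
  5 | 00101  (sole → essential)
  8 | 0-000,010--
  9 | -1001,010--
  10 | 010--  (sole → essential)
  11 | 010--  (sole → essential)
  17 | 1-001,100-1
  18 | 1001-  (sole → essential)
  19 | 10-11,100-1,1001-
  23 | 10-11  (sole → essential)
  25 | -1001,1-001
  28 | 11100  (sole → essential)
Essential prime implicants: 0-000, 00101, 010--, 10-11, 1001-, 11100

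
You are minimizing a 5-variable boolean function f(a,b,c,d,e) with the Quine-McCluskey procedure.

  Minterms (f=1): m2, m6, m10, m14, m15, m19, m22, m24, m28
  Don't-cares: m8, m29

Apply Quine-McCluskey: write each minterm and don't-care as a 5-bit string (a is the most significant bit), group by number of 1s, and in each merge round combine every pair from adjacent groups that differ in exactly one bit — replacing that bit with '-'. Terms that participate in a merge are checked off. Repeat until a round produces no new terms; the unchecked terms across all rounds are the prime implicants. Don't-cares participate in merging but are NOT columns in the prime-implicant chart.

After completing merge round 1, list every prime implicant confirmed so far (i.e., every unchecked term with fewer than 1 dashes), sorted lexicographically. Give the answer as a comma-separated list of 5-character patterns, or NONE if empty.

size-2^0 implicants → 00010(✓)  00110(✓)  01000(✓)  01010(✓)  01110(✓)  01111(✓)  10011  10110(✓)  11000(✓)  11100(✓)  11101(✓)
size-2^1 implicants → -0110  -1000  0-010(✓)  0-110(✓)  00-10(✓)  01-10(✓)  010-0  0111-  11-00  1110-
size-2^2 implicants → 0--10
Unchecked terms (primes): -0110, -1000, 0--10, 010-0, 0111-, 10011, 11-00, 1110-

10011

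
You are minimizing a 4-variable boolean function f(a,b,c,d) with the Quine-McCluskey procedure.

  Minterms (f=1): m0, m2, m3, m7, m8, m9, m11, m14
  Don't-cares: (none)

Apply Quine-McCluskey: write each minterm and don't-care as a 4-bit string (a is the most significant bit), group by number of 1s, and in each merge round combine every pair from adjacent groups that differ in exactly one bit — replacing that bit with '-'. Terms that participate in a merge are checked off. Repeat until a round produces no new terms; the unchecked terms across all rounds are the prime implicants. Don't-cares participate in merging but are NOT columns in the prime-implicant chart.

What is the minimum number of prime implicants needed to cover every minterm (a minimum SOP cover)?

5

Round 0: 0000✓ 0010✓ 0011✓ 0111✓ 1000✓ 1001✓ 1011✓ 1110
Round 1: -000 -011 0-11 00-0 001- 10-1 100-
PIs = {-000, -011, 0-11, 00-0, 001-, 10-1, 100-, 1110}
Coverage chart:
  m0: -000,00-0
  m2: 00-0,001-
  m3: -011,0-11,001-
  m7: 0-11 ←essential
  m8: -000,100-
  m9: 10-1,100-
  m11: -011,10-1
  m14: 1110 ←essential
Essential: 0-11, 1110
Petrick residual → -000, 00-0, 10-1
Min cover (5 terms): b'c'd' + a'cd + a'b'd' + ab'd + abcd'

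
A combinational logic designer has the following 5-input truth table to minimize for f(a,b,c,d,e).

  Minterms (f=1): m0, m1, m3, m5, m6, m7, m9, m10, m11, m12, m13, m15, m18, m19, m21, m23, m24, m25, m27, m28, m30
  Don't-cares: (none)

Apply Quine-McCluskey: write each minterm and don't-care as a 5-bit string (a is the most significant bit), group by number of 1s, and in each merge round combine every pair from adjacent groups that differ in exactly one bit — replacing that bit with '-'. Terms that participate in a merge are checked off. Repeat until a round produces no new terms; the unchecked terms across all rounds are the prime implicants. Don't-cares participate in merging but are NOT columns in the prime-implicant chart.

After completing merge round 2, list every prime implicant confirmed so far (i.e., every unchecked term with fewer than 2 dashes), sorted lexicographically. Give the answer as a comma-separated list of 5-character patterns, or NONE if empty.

-1100, 0000-, 0011-, 0101-, 0110-, 1001-, 11-00, 1100-, 111-0

Round 0: 00000✓ 00001✓ 00011✓ 00101✓ 00110✓ 00111✓ 01001✓ 01010✓ 01011✓ 01100✓ 01101✓ 01111✓ 10010✓ 10011✓ 10101✓ 10111✓ 11000✓ 11001✓ 11011✓ 11100✓ 11110✓
Round 1: -0011✓ -0101✓ -0111✓ -1001✓ -1011✓ -1100 0-001✓ 0-011✓ 0-101✓ 0-111✓ 00-01✓ 00-11✓ 000-1✓ 0000- 001-1✓ 0011- 01-01✓ 01-11✓ 010-1✓ 0101- 011-1✓ 0110- 1-011✓ 10-11✓ 1001- 101-1✓ 11-00 110-1✓ 1100- 111-0
Round 2: --011 -0-11 -01-1 -10-1 0--01✓ 0--11✓ 0-0-1✓ 0-1-1✓ 00--1✓ 01--1✓
Round 3: 0---1
PIs = {--011, -0-11, -01-1, -10-1, -1100, 0---1, 0000-, 0011-, 0101-, 0110-, 1001-, 11-00, 1100-, 111-0}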